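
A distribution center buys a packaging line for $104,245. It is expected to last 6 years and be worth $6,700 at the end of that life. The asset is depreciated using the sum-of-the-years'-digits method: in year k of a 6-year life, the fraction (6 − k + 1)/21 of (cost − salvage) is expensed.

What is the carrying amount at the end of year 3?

Depreciable base = $104,245 − $6,700 = $97,545.
Sum of the years' digits = 6+5+4+3+2+1 = 21.
Year 1: $97,545 × 6/21 = $27,870. Book value $76,375.
Year 2: $97,545 × 5/21 = $23,225. Book value $53,150.
Year 3: $97,545 × 4/21 = $18,580. Book value $34,570.

$34,570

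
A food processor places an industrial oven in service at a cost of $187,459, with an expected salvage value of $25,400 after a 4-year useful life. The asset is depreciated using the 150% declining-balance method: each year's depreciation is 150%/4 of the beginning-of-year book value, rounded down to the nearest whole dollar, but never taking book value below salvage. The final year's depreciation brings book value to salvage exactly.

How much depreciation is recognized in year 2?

$43,935

Depreciable base = $187,459 − $25,400 = $162,059.
Year 1: ⌊$187,459 × 150%/4⌋ = $70,297. Book value $117,162.
Year 2: ⌊$117,162 × 150%/4⌋ = $43,935. Book value $73,227.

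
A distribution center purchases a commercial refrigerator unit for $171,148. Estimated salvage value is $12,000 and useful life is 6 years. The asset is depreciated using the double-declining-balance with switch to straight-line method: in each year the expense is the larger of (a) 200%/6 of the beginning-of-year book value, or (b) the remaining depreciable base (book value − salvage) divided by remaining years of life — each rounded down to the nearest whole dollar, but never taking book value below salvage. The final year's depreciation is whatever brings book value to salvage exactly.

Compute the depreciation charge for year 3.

$25,355

Depreciable base = $171,148 − $12,000 = $159,148.
Year 1: DB = ⌊$171,148 × 200%/6⌋ = $57,049; SL = ⌊$159,148/6⌋ = $26,524 → take DB $57,049. Book value $114,099.
Year 2: DB = ⌊$114,099 × 200%/6⌋ = $38,033; SL = ⌊$102,099/5⌋ = $20,419 → take DB $38,033. Book value $76,066.
Year 3: DB = ⌊$76,066 × 200%/6⌋ = $25,355; SL = ⌊$64,066/4⌋ = $16,016 → take DB $25,355. Book value $50,711.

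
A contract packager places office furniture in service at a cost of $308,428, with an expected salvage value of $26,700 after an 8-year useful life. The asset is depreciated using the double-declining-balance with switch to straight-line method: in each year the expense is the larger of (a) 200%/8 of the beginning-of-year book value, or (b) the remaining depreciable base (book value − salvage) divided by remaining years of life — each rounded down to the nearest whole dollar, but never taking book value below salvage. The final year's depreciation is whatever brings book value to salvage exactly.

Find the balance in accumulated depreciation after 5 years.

Depreciable base = $308,428 − $26,700 = $281,728.
Year 1: DB = ⌊$308,428 × 200%/8⌋ = $77,107; SL = ⌊$281,728/8⌋ = $35,216 → take DB $77,107. Book value $231,321.
Year 2: DB = ⌊$231,321 × 200%/8⌋ = $57,830; SL = ⌊$204,621/7⌋ = $29,231 → take DB $57,830. Book value $173,491.
Year 3: DB = ⌊$173,491 × 200%/8⌋ = $43,372; SL = ⌊$146,791/6⌋ = $24,465 → take DB $43,372. Book value $130,119.
Year 4: DB = ⌊$130,119 × 200%/8⌋ = $32,529; SL = ⌊$103,419/5⌋ = $20,683 → take DB $32,529. Book value $97,590.
Year 5: DB = ⌊$97,590 × 200%/8⌋ = $24,397; SL = ⌊$70,890/4⌋ = $17,722 → take DB $24,397. Book value $73,193.
Accumulated through year 5 = $308,428 − $73,193 = $235,235.

$235,235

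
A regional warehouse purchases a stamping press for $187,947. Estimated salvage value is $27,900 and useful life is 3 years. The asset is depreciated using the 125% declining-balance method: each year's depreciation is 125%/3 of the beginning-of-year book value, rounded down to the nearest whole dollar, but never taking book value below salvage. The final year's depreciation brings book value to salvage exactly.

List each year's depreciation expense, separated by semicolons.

Depreciable base = $187,947 − $27,900 = $160,047.
Year 1: ⌊$187,947 × 125%/3⌋ = $78,311. Book value $109,636.
Year 2: ⌊$109,636 × 125%/3⌋ = $45,681. Book value $63,955.
Year 3 (final): $63,955 − $27,900 = $36,055. Book value $27,900.

$78,311; $45,681; $36,055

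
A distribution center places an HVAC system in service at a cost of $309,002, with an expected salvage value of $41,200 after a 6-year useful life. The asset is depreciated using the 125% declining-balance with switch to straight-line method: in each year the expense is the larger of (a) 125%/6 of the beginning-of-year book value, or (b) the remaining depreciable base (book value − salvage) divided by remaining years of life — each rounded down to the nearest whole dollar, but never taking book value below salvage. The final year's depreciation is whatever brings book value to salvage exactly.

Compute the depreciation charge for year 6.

$37,373

Depreciable base = $309,002 − $41,200 = $267,802.
Year 1: DB = ⌊$309,002 × 125%/6⌋ = $64,375; SL = ⌊$267,802/6⌋ = $44,633 → take DB $64,375. Book value $244,627.
Year 2: DB = ⌊$244,627 × 125%/6⌋ = $50,963; SL = ⌊$203,427/5⌋ = $40,685 → take DB $50,963. Book value $193,664.
Year 3: DB = ⌊$193,664 × 125%/6⌋ = $40,346; SL = ⌊$152,464/4⌋ = $38,116 → take DB $40,346. Book value $153,318.
Year 4: DB = ⌊$153,318 × 125%/6⌋ = $31,941; SL = ⌊$112,118/3⌋ = $37,372 → take SL $37,372. Book value $115,946.
Year 5: DB = ⌊$115,946 × 125%/6⌋ = $24,155; SL = ⌊$74,746/2⌋ = $37,373 → take SL $37,373. Book value $78,573.
Year 6 (final): $78,573 − $41,200 = $37,373. Book value $41,200.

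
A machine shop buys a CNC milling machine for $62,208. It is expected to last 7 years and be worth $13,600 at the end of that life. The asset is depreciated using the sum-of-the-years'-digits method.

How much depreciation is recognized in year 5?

$5,208

Depreciable base = $62,208 − $13,600 = $48,608.
Sum of the years' digits = 7+6+5+4+3+2+1 = 28.
Year 1: $48,608 × 7/28 = $12,152. Book value $50,056.
Year 2: $48,608 × 6/28 = $10,416. Book value $39,640.
Year 3: $48,608 × 5/28 = $8,680. Book value $30,960.
Year 4: $48,608 × 4/28 = $6,944. Book value $24,016.
Year 5: $48,608 × 3/28 = $5,208. Book value $18,808.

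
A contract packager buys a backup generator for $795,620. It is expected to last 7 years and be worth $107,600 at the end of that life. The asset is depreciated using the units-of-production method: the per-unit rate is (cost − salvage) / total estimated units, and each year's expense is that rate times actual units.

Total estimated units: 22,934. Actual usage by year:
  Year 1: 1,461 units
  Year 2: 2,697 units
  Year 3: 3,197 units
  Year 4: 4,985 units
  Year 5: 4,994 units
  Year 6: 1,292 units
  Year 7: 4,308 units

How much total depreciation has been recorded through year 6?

$558,780

Depreciable base = $795,620 − $107,600 = $688,020.
Rate = $688,020 / 22,934 units = $30 per unit.
Year 1: 1,461 × $30 = $43,830. Book value $751,790.
Year 2: 2,697 × $30 = $80,910. Book value $670,880.
Year 3: 3,197 × $30 = $95,910. Book value $574,970.
Year 4: 4,985 × $30 = $149,550. Book value $425,420.
Year 5: 4,994 × $30 = $149,820. Book value $275,600.
Year 6: 1,292 × $30 = $38,760. Book value $236,840.
Accumulated through year 6 = $795,620 − $236,840 = $558,780.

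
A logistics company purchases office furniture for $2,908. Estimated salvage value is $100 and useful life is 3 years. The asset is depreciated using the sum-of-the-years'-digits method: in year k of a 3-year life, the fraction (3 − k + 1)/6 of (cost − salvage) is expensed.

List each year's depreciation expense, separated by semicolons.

Depreciable base = $2,908 − $100 = $2,808.
Sum of the years' digits = 3+2+1 = 6.
Year 1: $2,808 × 3/6 = $1,404. Book value $1,504.
Year 2: $2,808 × 2/6 = $936. Book value $568.
Year 3: $2,808 × 1/6 = $468. Book value $100.

$1,404; $936; $468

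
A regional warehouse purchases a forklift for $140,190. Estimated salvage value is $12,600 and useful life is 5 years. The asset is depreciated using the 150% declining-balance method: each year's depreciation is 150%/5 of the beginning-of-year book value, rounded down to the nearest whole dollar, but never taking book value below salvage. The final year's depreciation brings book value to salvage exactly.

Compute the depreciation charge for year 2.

$29,439

Depreciable base = $140,190 − $12,600 = $127,590.
Year 1: ⌊$140,190 × 150%/5⌋ = $42,057. Book value $98,133.
Year 2: ⌊$98,133 × 150%/5⌋ = $29,439. Book value $68,694.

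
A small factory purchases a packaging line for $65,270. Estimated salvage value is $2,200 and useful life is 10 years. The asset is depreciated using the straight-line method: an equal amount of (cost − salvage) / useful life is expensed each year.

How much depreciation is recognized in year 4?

Depreciable base = $65,270 − $2,200 = $63,070.
Annual expense = $63,070 / 10 = $6,307.

$6,307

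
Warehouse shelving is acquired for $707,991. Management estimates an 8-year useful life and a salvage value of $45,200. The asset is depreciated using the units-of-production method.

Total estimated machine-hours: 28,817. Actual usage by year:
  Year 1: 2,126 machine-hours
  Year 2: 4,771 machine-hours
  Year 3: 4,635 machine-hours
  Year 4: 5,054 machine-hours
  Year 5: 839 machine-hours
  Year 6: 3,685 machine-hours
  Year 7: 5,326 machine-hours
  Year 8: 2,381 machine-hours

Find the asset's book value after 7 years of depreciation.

$99,963

Depreciable base = $707,991 − $45,200 = $662,791.
Rate = $662,791 / 28,817 machine-hours = $23 per machine-hour.
Year 1: 2,126 × $23 = $48,898. Book value $659,093.
Year 2: 4,771 × $23 = $109,733. Book value $549,360.
Year 3: 4,635 × $23 = $106,605. Book value $442,755.
Year 4: 5,054 × $23 = $116,242. Book value $326,513.
Year 5: 839 × $23 = $19,297. Book value $307,216.
Year 6: 3,685 × $23 = $84,755. Book value $222,461.
Year 7: 5,326 × $23 = $122,498. Book value $99,963.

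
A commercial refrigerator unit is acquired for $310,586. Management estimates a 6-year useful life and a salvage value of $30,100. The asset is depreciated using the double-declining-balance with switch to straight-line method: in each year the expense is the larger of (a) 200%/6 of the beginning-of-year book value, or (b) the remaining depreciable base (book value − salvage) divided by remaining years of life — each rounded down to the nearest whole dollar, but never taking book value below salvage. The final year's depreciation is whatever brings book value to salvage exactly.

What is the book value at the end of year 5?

$40,901

Depreciable base = $310,586 − $30,100 = $280,486.
Year 1: DB = ⌊$310,586 × 200%/6⌋ = $103,528; SL = ⌊$280,486/6⌋ = $46,747 → take DB $103,528. Book value $207,058.
Year 2: DB = ⌊$207,058 × 200%/6⌋ = $69,019; SL = ⌊$176,958/5⌋ = $35,391 → take DB $69,019. Book value $138,039.
Year 3: DB = ⌊$138,039 × 200%/6⌋ = $46,013; SL = ⌊$107,939/4⌋ = $26,984 → take DB $46,013. Book value $92,026.
Year 4: DB = ⌊$92,026 × 200%/6⌋ = $30,675; SL = ⌊$61,926/3⌋ = $20,642 → take DB $30,675. Book value $61,351.
Year 5: DB = ⌊$61,351 × 200%/6⌋ = $20,450; SL = ⌊$31,251/2⌋ = $15,625 → take DB $20,450. Book value $40,901.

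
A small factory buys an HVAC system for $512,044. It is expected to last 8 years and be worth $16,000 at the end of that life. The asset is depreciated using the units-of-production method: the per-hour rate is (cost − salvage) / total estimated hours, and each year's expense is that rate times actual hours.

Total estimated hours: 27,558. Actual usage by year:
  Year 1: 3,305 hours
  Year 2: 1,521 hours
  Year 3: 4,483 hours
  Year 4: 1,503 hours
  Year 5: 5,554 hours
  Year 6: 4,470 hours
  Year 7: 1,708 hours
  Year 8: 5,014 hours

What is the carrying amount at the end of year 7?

Depreciable base = $512,044 − $16,000 = $496,044.
Rate = $496,044 / 27,558 hours = $18 per hour.
Year 1: 3,305 × $18 = $59,490. Book value $452,554.
Year 2: 1,521 × $18 = $27,378. Book value $425,176.
Year 3: 4,483 × $18 = $80,694. Book value $344,482.
Year 4: 1,503 × $18 = $27,054. Book value $317,428.
Year 5: 5,554 × $18 = $99,972. Book value $217,456.
Year 6: 4,470 × $18 = $80,460. Book value $136,996.
Year 7: 1,708 × $18 = $30,744. Book value $106,252.

$106,252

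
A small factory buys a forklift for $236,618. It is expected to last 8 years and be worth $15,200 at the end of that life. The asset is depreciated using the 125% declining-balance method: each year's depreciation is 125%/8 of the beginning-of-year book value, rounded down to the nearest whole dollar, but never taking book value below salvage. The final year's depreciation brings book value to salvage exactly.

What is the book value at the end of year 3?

$142,133

Depreciable base = $236,618 − $15,200 = $221,418.
Year 1: ⌊$236,618 × 125%/8⌋ = $36,971. Book value $199,647.
Year 2: ⌊$199,647 × 125%/8⌋ = $31,194. Book value $168,453.
Year 3: ⌊$168,453 × 125%/8⌋ = $26,320. Book value $142,133.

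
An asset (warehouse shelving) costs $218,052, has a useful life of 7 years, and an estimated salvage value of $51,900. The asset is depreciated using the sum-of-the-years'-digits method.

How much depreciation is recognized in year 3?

$29,670

Depreciable base = $218,052 − $51,900 = $166,152.
Sum of the years' digits = 7+6+5+4+3+2+1 = 28.
Year 1: $166,152 × 7/28 = $41,538. Book value $176,514.
Year 2: $166,152 × 6/28 = $35,604. Book value $140,910.
Year 3: $166,152 × 5/28 = $29,670. Book value $111,240.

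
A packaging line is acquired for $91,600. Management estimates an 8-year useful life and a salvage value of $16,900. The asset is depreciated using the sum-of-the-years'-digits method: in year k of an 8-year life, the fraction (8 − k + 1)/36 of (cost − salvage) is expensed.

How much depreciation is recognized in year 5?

$8,300

Depreciable base = $91,600 − $16,900 = $74,700.
Sum of the years' digits = 8+7+6+5+4+3+2+1 = 36.
Year 1: $74,700 × 8/36 = $16,600. Book value $75,000.
Year 2: $74,700 × 7/36 = $14,525. Book value $60,475.
Year 3: $74,700 × 6/36 = $12,450. Book value $48,025.
Year 4: $74,700 × 5/36 = $10,375. Book value $37,650.
Year 5: $74,700 × 4/36 = $8,300. Book value $29,350.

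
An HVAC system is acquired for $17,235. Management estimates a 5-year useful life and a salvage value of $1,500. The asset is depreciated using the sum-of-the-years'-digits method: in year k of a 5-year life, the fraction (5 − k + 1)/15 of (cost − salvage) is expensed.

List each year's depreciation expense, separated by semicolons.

Depreciable base = $17,235 − $1,500 = $15,735.
Sum of the years' digits = 5+4+3+2+1 = 15.
Year 1: $15,735 × 5/15 = $5,245. Book value $11,990.
Year 2: $15,735 × 4/15 = $4,196. Book value $7,794.
Year 3: $15,735 × 3/15 = $3,147. Book value $4,647.
Year 4: $15,735 × 2/15 = $2,098. Book value $2,549.
Year 5: $15,735 × 1/15 = $1,049. Book value $1,500.

$5,245; $4,196; $3,147; $2,098; $1,049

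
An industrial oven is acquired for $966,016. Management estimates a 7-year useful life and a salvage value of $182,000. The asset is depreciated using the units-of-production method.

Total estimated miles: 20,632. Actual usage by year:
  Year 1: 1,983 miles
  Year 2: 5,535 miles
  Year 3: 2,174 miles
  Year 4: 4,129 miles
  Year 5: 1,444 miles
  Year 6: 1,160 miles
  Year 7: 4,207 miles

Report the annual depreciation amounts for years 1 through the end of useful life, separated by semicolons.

$75,354; $210,330; $82,612; $156,902; $54,872; $44,080; $159,866

Depreciable base = $966,016 − $182,000 = $784,016.
Rate = $784,016 / 20,632 miles = $38 per mile.
Year 1: 1,983 × $38 = $75,354. Book value $890,662.
Year 2: 5,535 × $38 = $210,330. Book value $680,332.
Year 3: 2,174 × $38 = $82,612. Book value $597,720.
Year 4: 4,129 × $38 = $156,902. Book value $440,818.
Year 5: 1,444 × $38 = $54,872. Book value $385,946.
Year 6: 1,160 × $38 = $44,080. Book value $341,866.
Year 7: 4,207 × $38 = $159,866. Book value $182,000.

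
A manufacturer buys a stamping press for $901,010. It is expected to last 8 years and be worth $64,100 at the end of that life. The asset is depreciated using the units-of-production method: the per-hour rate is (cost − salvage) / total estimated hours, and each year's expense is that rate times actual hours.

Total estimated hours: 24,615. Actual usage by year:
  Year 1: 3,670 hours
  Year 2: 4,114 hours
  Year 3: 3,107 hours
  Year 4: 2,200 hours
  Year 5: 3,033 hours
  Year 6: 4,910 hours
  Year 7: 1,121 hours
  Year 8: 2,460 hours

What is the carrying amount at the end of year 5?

Depreciable base = $901,010 − $64,100 = $836,910.
Rate = $836,910 / 24,615 hours = $34 per hour.
Year 1: 3,670 × $34 = $124,780. Book value $776,230.
Year 2: 4,114 × $34 = $139,876. Book value $636,354.
Year 3: 3,107 × $34 = $105,638. Book value $530,716.
Year 4: 2,200 × $34 = $74,800. Book value $455,916.
Year 5: 3,033 × $34 = $103,122. Book value $352,794.

$352,794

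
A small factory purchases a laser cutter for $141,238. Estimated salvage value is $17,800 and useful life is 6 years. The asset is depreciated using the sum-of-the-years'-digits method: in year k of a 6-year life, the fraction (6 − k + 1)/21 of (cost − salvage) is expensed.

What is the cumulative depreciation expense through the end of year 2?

$64,658

Depreciable base = $141,238 − $17,800 = $123,438.
Sum of the years' digits = 6+5+4+3+2+1 = 21.
Year 1: $123,438 × 6/21 = $35,268. Book value $105,970.
Year 2: $123,438 × 5/21 = $29,390. Book value $76,580.
Accumulated through year 2 = $141,238 − $76,580 = $64,658.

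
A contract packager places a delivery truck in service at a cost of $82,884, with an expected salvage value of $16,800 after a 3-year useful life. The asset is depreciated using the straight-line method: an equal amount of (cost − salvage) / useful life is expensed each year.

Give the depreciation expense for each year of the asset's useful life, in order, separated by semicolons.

Depreciable base = $82,884 − $16,800 = $66,084.
Annual expense = $66,084 / 3 = $22,028.
End of year 1: book value $60,856.
End of year 2: book value $38,828.
End of year 3: book value $16,800.

$22,028; $22,028; $22,028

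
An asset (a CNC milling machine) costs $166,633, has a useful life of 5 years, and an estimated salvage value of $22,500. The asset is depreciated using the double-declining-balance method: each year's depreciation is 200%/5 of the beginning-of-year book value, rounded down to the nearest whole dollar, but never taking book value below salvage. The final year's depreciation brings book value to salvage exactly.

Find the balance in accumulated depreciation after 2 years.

$106,645

Depreciable base = $166,633 − $22,500 = $144,133.
Year 1: ⌊$166,633 × 200%/5⌋ = $66,653. Book value $99,980.
Year 2: ⌊$99,980 × 200%/5⌋ = $39,992. Book value $59,988.
Accumulated through year 2 = $166,633 − $59,988 = $106,645.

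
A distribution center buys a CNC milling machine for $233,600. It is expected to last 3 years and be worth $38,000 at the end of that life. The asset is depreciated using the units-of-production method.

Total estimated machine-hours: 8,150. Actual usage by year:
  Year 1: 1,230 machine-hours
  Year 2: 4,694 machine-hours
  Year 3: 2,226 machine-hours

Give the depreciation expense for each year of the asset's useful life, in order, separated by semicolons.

Depreciable base = $233,600 − $38,000 = $195,600.
Rate = $195,600 / 8,150 machine-hours = $24 per machine-hour.
Year 1: 1,230 × $24 = $29,520. Book value $204,080.
Year 2: 4,694 × $24 = $112,656. Book value $91,424.
Year 3: 2,226 × $24 = $53,424. Book value $38,000.

$29,520; $112,656; $53,424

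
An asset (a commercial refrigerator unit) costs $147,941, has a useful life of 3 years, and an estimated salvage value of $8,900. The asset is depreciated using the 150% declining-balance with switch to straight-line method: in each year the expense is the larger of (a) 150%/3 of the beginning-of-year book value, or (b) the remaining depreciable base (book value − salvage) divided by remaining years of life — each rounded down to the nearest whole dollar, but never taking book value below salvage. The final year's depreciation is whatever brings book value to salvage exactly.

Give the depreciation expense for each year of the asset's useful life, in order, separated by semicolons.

Depreciable base = $147,941 − $8,900 = $139,041.
Year 1: DB = ⌊$147,941 × 150%/3⌋ = $73,970; SL = ⌊$139,041/3⌋ = $46,347 → take DB $73,970. Book value $73,971.
Year 2: DB = ⌊$73,971 × 150%/3⌋ = $36,985; SL = ⌊$65,071/2⌋ = $32,535 → take DB $36,985. Book value $36,986.
Year 3 (final): $36,986 − $8,900 = $28,086. Book value $8,900.

$73,970; $36,985; $28,086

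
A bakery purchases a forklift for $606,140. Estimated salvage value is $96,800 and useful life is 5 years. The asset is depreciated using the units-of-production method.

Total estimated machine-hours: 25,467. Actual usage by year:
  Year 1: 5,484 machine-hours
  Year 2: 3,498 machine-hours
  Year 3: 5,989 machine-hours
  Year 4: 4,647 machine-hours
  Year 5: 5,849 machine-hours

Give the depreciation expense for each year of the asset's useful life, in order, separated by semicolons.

Depreciable base = $606,140 − $96,800 = $509,340.
Rate = $509,340 / 25,467 machine-hours = $20 per machine-hour.
Year 1: 5,484 × $20 = $109,680. Book value $496,460.
Year 2: 3,498 × $20 = $69,960. Book value $426,500.
Year 3: 5,989 × $20 = $119,780. Book value $306,720.
Year 4: 4,647 × $20 = $92,940. Book value $213,780.
Year 5: 5,849 × $20 = $116,980. Book value $96,800.

$109,680; $69,960; $119,780; $92,940; $116,980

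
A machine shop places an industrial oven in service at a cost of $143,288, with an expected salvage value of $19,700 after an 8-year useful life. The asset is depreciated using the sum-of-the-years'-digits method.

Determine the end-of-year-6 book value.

Depreciable base = $143,288 − $19,700 = $123,588.
Sum of the years' digits = 8+7+6+5+4+3+2+1 = 36.
Year 1: $123,588 × 8/36 = $27,464. Book value $115,824.
Year 2: $123,588 × 7/36 = $24,031. Book value $91,793.
Year 3: $123,588 × 6/36 = $20,598. Book value $71,195.
Year 4: $123,588 × 5/36 = $17,165. Book value $54,030.
Year 5: $123,588 × 4/36 = $13,732. Book value $40,298.
Year 6: $123,588 × 3/36 = $10,299. Book value $29,999.

$29,999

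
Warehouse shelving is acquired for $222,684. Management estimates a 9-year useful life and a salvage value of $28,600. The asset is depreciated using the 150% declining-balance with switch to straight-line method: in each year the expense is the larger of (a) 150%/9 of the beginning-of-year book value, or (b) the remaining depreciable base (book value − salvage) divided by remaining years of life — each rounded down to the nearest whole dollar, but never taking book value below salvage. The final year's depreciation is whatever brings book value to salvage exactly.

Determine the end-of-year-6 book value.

Depreciable base = $222,684 − $28,600 = $194,084.
Year 1: DB = ⌊$222,684 × 150%/9⌋ = $37,114; SL = ⌊$194,084/9⌋ = $21,564 → take DB $37,114. Book value $185,570.
Year 2: DB = ⌊$185,570 × 150%/9⌋ = $30,928; SL = ⌊$156,970/8⌋ = $19,621 → take DB $30,928. Book value $154,642.
Year 3: DB = ⌊$154,642 × 150%/9⌋ = $25,773; SL = ⌊$126,042/7⌋ = $18,006 → take DB $25,773. Book value $128,869.
Year 4: DB = ⌊$128,869 × 150%/9⌋ = $21,478; SL = ⌊$100,269/6⌋ = $16,711 → take DB $21,478. Book value $107,391.
Year 5: DB = ⌊$107,391 × 150%/9⌋ = $17,898; SL = ⌊$78,791/5⌋ = $15,758 → take DB $17,898. Book value $89,493.
Year 6: DB = ⌊$89,493 × 150%/9⌋ = $14,915; SL = ⌊$60,893/4⌋ = $15,223 → take SL $15,223. Book value $74,270.

$74,270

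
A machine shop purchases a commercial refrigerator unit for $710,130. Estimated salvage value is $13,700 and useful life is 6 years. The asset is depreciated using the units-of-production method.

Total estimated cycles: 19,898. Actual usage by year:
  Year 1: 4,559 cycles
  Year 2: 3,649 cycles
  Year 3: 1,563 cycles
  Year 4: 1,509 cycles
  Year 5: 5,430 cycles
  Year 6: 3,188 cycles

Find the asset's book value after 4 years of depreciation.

Depreciable base = $710,130 − $13,700 = $696,430.
Rate = $696,430 / 19,898 cycles = $35 per cycle.
Year 1: 4,559 × $35 = $159,565. Book value $550,565.
Year 2: 3,649 × $35 = $127,715. Book value $422,850.
Year 3: 1,563 × $35 = $54,705. Book value $368,145.
Year 4: 1,509 × $35 = $52,815. Book value $315,330.

$315,330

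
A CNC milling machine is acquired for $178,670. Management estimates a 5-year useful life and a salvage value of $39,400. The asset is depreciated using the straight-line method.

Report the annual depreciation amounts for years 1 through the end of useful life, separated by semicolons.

$27,854; $27,854; $27,854; $27,854; $27,854

Depreciable base = $178,670 − $39,400 = $139,270.
Annual expense = $139,270 / 5 = $27,854.
End of year 1: book value $150,816.
End of year 2: book value $122,962.
End of year 3: book value $95,108.
End of year 4: book value $67,254.
End of year 5: book value $39,400.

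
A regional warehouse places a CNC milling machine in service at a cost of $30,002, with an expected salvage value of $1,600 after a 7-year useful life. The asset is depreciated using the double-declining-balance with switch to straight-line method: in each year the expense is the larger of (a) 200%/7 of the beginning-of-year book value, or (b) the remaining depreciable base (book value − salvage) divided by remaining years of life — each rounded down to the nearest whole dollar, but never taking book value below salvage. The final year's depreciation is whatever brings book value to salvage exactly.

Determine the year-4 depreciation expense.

$3,124

Depreciable base = $30,002 − $1,600 = $28,402.
Year 1: DB = ⌊$30,002 × 200%/7⌋ = $8,572; SL = ⌊$28,402/7⌋ = $4,057 → take DB $8,572. Book value $21,430.
Year 2: DB = ⌊$21,430 × 200%/7⌋ = $6,122; SL = ⌊$19,830/6⌋ = $3,305 → take DB $6,122. Book value $15,308.
Year 3: DB = ⌊$15,308 × 200%/7⌋ = $4,373; SL = ⌊$13,708/5⌋ = $2,741 → take DB $4,373. Book value $10,935.
Year 4: DB = ⌊$10,935 × 200%/7⌋ = $3,124; SL = ⌊$9,335/4⌋ = $2,333 → take DB $3,124. Book value $7,811.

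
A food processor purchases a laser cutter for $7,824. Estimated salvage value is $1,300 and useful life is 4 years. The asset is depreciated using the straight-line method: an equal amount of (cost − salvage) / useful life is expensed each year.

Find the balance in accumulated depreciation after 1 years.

Depreciable base = $7,824 − $1,300 = $6,524.
Annual expense = $6,524 / 4 = $1,631.
End of year 1: book value $6,193.
Accumulated through year 1 = $7,824 − $6,193 = $1,631.

$1,631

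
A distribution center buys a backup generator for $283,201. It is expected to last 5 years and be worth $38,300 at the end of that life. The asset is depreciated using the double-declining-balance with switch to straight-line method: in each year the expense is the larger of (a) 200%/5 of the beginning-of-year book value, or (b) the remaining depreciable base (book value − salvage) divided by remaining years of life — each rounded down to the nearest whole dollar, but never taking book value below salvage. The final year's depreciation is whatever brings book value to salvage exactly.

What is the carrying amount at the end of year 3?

$61,172

Depreciable base = $283,201 − $38,300 = $244,901.
Year 1: DB = ⌊$283,201 × 200%/5⌋ = $113,280; SL = ⌊$244,901/5⌋ = $48,980 → take DB $113,280. Book value $169,921.
Year 2: DB = ⌊$169,921 × 200%/5⌋ = $67,968; SL = ⌊$131,621/4⌋ = $32,905 → take DB $67,968. Book value $101,953.
Year 3: DB = ⌊$101,953 × 200%/5⌋ = $40,781; SL = ⌊$63,653/3⌋ = $21,217 → take DB $40,781. Book value $61,172.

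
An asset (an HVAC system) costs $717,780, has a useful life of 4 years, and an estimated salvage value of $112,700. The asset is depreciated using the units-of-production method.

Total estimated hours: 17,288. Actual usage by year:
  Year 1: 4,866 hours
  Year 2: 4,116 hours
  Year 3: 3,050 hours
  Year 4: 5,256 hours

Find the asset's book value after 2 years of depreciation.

Depreciable base = $717,780 − $112,700 = $605,080.
Rate = $605,080 / 17,288 hours = $35 per hour.
Year 1: 4,866 × $35 = $170,310. Book value $547,470.
Year 2: 4,116 × $35 = $144,060. Book value $403,410.

$403,410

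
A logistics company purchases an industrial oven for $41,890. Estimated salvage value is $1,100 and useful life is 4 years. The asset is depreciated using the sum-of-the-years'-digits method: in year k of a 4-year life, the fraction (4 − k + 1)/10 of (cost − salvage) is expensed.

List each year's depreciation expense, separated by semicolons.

$16,316; $12,237; $8,158; $4,079

Depreciable base = $41,890 − $1,100 = $40,790.
Sum of the years' digits = 4+3+2+1 = 10.
Year 1: $40,790 × 4/10 = $16,316. Book value $25,574.
Year 2: $40,790 × 3/10 = $12,237. Book value $13,337.
Year 3: $40,790 × 2/10 = $8,158. Book value $5,179.
Year 4: $40,790 × 1/10 = $4,079. Book value $1,100.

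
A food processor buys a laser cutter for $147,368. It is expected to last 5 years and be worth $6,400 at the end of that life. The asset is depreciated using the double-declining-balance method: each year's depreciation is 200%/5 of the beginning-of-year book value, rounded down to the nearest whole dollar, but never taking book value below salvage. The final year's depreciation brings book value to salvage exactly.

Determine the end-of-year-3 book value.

Depreciable base = $147,368 − $6,400 = $140,968.
Year 1: ⌊$147,368 × 200%/5⌋ = $58,947. Book value $88,421.
Year 2: ⌊$88,421 × 200%/5⌋ = $35,368. Book value $53,053.
Year 3: ⌊$53,053 × 200%/5⌋ = $21,221. Book value $31,832.

$31,832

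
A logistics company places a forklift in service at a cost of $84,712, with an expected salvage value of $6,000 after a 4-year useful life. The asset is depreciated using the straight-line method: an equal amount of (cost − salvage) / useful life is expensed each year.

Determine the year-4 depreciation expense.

Depreciable base = $84,712 − $6,000 = $78,712.
Annual expense = $78,712 / 4 = $19,678.

$19,678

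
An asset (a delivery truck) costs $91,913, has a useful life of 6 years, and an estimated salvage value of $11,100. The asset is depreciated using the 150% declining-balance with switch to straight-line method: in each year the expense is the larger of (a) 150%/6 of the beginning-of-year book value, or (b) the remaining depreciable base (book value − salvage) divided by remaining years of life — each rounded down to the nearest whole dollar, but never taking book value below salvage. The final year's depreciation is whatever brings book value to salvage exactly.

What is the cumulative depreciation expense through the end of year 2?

$40,211

Depreciable base = $91,913 − $11,100 = $80,813.
Year 1: DB = ⌊$91,913 × 150%/6⌋ = $22,978; SL = ⌊$80,813/6⌋ = $13,468 → take DB $22,978. Book value $68,935.
Year 2: DB = ⌊$68,935 × 150%/6⌋ = $17,233; SL = ⌊$57,835/5⌋ = $11,567 → take DB $17,233. Book value $51,702.
Accumulated through year 2 = $91,913 − $51,702 = $40,211.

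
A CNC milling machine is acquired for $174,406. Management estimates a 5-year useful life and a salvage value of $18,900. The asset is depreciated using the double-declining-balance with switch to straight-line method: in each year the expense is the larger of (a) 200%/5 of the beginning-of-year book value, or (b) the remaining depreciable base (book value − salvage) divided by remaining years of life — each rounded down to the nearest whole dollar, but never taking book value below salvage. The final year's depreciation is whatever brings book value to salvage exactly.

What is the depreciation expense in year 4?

Depreciable base = $174,406 − $18,900 = $155,506.
Year 1: DB = ⌊$174,406 × 200%/5⌋ = $69,762; SL = ⌊$155,506/5⌋ = $31,101 → take DB $69,762. Book value $104,644.
Year 2: DB = ⌊$104,644 × 200%/5⌋ = $41,857; SL = ⌊$85,744/4⌋ = $21,436 → take DB $41,857. Book value $62,787.
Year 3: DB = ⌊$62,787 × 200%/5⌋ = $25,114; SL = ⌊$43,887/3⌋ = $14,629 → take DB $25,114. Book value $37,673.
Year 4: DB = ⌊$37,673 × 200%/5⌋ = $15,069; SL = ⌊$18,773/2⌋ = $9,386 → take DB $15,069. Book value $22,604.

$15,069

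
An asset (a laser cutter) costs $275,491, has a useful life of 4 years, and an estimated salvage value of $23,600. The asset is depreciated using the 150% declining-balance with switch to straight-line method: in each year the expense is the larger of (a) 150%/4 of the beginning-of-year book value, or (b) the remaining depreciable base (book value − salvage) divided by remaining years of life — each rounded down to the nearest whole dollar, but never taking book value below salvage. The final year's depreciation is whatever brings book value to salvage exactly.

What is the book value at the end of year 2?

$107,614

Depreciable base = $275,491 − $23,600 = $251,891.
Year 1: DB = ⌊$275,491 × 150%/4⌋ = $103,309; SL = ⌊$251,891/4⌋ = $62,972 → take DB $103,309. Book value $172,182.
Year 2: DB = ⌊$172,182 × 150%/4⌋ = $64,568; SL = ⌊$148,582/3⌋ = $49,527 → take DB $64,568. Book value $107,614.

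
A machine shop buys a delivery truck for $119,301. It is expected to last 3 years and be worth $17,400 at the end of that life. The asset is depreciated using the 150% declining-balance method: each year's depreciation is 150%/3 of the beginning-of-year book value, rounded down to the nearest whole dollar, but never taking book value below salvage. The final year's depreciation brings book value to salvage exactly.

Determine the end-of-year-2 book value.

Depreciable base = $119,301 − $17,400 = $101,901.
Year 1: ⌊$119,301 × 150%/3⌋ = $59,650. Book value $59,651.
Year 2: ⌊$59,651 × 150%/3⌋ = $29,825. Book value $29,826.

$29,826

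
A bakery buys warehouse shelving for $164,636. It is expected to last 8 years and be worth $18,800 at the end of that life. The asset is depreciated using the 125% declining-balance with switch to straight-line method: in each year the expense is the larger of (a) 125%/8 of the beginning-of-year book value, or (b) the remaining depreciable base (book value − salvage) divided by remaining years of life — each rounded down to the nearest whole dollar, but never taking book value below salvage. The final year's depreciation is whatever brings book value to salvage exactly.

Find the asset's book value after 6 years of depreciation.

Depreciable base = $164,636 − $18,800 = $145,836.
Year 1: DB = ⌊$164,636 × 125%/8⌋ = $25,724; SL = ⌊$145,836/8⌋ = $18,229 → take DB $25,724. Book value $138,912.
Year 2: DB = ⌊$138,912 × 125%/8⌋ = $21,705; SL = ⌊$120,112/7⌋ = $17,158 → take DB $21,705. Book value $117,207.
Year 3: DB = ⌊$117,207 × 125%/8⌋ = $18,313; SL = ⌊$98,407/6⌋ = $16,401 → take DB $18,313. Book value $98,894.
Year 4: DB = ⌊$98,894 × 125%/8⌋ = $15,452; SL = ⌊$80,094/5⌋ = $16,018 → take SL $16,018. Book value $82,876.
Year 5: DB = ⌊$82,876 × 125%/8⌋ = $12,949; SL = ⌊$64,076/4⌋ = $16,019 → take SL $16,019. Book value $66,857.
Year 6: DB = ⌊$66,857 × 125%/8⌋ = $10,446; SL = ⌊$48,057/3⌋ = $16,019 → take SL $16,019. Book value $50,838.

$50,838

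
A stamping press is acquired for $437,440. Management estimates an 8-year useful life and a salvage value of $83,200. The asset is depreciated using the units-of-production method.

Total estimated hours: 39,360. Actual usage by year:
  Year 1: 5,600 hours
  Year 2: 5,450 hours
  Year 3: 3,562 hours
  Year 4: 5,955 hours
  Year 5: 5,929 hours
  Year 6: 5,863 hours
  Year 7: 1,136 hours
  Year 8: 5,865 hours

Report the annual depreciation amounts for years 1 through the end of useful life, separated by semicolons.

$50,400; $49,050; $32,058; $53,595; $53,361; $52,767; $10,224; $52,785

Depreciable base = $437,440 − $83,200 = $354,240.
Rate = $354,240 / 39,360 hours = $9 per hour.
Year 1: 5,600 × $9 = $50,400. Book value $387,040.
Year 2: 5,450 × $9 = $49,050. Book value $337,990.
Year 3: 3,562 × $9 = $32,058. Book value $305,932.
Year 4: 5,955 × $9 = $53,595. Book value $252,337.
Year 5: 5,929 × $9 = $53,361. Book value $198,976.
Year 6: 5,863 × $9 = $52,767. Book value $146,209.
Year 7: 1,136 × $9 = $10,224. Book value $135,985.
Year 8: 5,865 × $9 = $52,785. Book value $83,200.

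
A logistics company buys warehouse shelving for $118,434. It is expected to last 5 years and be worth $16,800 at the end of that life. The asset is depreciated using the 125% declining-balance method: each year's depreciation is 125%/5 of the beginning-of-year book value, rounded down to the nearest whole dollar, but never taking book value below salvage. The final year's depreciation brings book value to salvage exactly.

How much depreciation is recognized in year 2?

$22,206

Depreciable base = $118,434 − $16,800 = $101,634.
Year 1: ⌊$118,434 × 125%/5⌋ = $29,608. Book value $88,826.
Year 2: ⌊$88,826 × 125%/5⌋ = $22,206. Book value $66,620.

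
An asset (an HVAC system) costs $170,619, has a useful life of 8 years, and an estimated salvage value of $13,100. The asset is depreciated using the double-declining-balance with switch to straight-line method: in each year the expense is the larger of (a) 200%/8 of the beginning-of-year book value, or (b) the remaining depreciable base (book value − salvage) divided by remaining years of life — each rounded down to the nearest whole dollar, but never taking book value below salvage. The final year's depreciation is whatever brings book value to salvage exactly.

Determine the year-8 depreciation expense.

Depreciable base = $170,619 − $13,100 = $157,519.
Year 1: DB = ⌊$170,619 × 200%/8⌋ = $42,654; SL = ⌊$157,519/8⌋ = $19,689 → take DB $42,654. Book value $127,965.
Year 2: DB = ⌊$127,965 × 200%/8⌋ = $31,991; SL = ⌊$114,865/7⌋ = $16,409 → take DB $31,991. Book value $95,974.
Year 3: DB = ⌊$95,974 × 200%/8⌋ = $23,993; SL = ⌊$82,874/6⌋ = $13,812 → take DB $23,993. Book value $71,981.
Year 4: DB = ⌊$71,981 × 200%/8⌋ = $17,995; SL = ⌊$58,881/5⌋ = $11,776 → take DB $17,995. Book value $53,986.
Year 5: DB = ⌊$53,986 × 200%/8⌋ = $13,496; SL = ⌊$40,886/4⌋ = $10,221 → take DB $13,496. Book value $40,490.
Year 6: DB = ⌊$40,490 × 200%/8⌋ = $10,122; SL = ⌊$27,390/3⌋ = $9,130 → take DB $10,122. Book value $30,368.
Year 7: DB = ⌊$30,368 × 200%/8⌋ = $7,592; SL = ⌊$17,268/2⌋ = $8,634 → take SL $8,634. Book value $21,734.
Year 8 (final): $21,734 − $13,100 = $8,634. Book value $13,100.

$8,634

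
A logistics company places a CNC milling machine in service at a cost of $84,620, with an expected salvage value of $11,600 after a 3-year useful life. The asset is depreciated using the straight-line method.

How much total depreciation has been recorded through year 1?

$24,340

Depreciable base = $84,620 − $11,600 = $73,020.
Annual expense = $73,020 / 3 = $24,340.
End of year 1: book value $60,280.
Accumulated through year 1 = $84,620 − $60,280 = $24,340.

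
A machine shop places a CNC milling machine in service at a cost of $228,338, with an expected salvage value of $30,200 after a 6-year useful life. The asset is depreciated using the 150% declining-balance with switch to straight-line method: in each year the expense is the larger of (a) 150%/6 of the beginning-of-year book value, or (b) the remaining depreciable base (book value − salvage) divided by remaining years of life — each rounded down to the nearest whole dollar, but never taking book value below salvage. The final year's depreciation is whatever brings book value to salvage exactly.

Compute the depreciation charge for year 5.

$21,024

Depreciable base = $228,338 − $30,200 = $198,138.
Year 1: DB = ⌊$228,338 × 150%/6⌋ = $57,084; SL = ⌊$198,138/6⌋ = $33,023 → take DB $57,084. Book value $171,254.
Year 2: DB = ⌊$171,254 × 150%/6⌋ = $42,813; SL = ⌊$141,054/5⌋ = $28,210 → take DB $42,813. Book value $128,441.
Year 3: DB = ⌊$128,441 × 150%/6⌋ = $32,110; SL = ⌊$98,241/4⌋ = $24,560 → take DB $32,110. Book value $96,331.
Year 4: DB = ⌊$96,331 × 150%/6⌋ = $24,082; SL = ⌊$66,131/3⌋ = $22,043 → take DB $24,082. Book value $72,249.
Year 5: DB = ⌊$72,249 × 150%/6⌋ = $18,062; SL = ⌊$42,049/2⌋ = $21,024 → take SL $21,024. Book value $51,225.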